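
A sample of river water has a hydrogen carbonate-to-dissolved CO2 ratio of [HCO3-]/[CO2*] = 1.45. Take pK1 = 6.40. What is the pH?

pH = 6.56

From K1 = [H⁺][HCO3-]/[CO2*]:  pH = pK1 + log₁₀([HCO3-]/[CO2*])
log₁₀(1.45) = +0.161
pH = 6.40 + (+0.161) = 6.56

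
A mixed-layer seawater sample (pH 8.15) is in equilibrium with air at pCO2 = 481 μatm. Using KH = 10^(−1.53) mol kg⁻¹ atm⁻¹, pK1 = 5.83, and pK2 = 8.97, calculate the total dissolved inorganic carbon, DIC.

DIC = 3.43 mmol/kg

[CO2*] = KH · pCO2 = 10^(−1.53) × 481×10^-6 = 1.420×10^-5 mol/kg
α₀ = 1/(1 + K1/[H⁺] + K1K2/[H⁺]²) = 1/(1 + 10^+2.32 + 10^+1.50) = 0.004140
DIC = [CO2*]/α₀ = 1.420×10^-5 / 0.004140 = 3.43 mmol/kg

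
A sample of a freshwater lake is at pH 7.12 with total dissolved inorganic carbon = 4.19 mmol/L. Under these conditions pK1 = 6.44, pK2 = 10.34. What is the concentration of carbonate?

[CO3²⁻] = 2.09 μmol/L

α₂ = 1 / (1 + [H⁺]/K2 + [H⁺]²/(K1K2)) = 1 / (1 + 10^+3.22 + 10^+2.54)
   = 1 / (1 + 1659.6 + 346.74) = 1/2007.3 = 0.0004982
[CO3²⁻] = α₂ × DIC = 0.0004982 × 4.19 = 0.00209 mmol/L = 2.09 μmol/L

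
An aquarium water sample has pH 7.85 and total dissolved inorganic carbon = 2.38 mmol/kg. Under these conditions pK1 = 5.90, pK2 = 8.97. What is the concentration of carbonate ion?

α₂ = 1 / (1 + [H⁺]/K2 + [H⁺]²/(K1K2)) = 1 / (1 + 10^+1.12 + 10^-0.83)
   = 1 / (1 + 13.183 + 0.14791) = 1/14.330 = 0.06978
[CO3²⁻] = α₂ × DIC = 0.06978 × 2.38 = 0.166 mmol/kg

[CO3²⁻] = 0.166 mmol/kg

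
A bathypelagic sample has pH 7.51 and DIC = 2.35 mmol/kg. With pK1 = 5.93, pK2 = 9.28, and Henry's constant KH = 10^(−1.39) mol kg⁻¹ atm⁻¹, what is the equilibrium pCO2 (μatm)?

α₀ = 1 / (1 + K1/[H⁺] + K1K2/[H⁺]²) = 1 / (1 + 10^+1.58 + 10^-0.19)
   = 1 / (1 + 38.019 + 0.64565) = 1/39.665 = 0.02521
[CO2*] = α₀ × DIC = 0.02521 × 2.35 = 0.05925 mmol/kg
pCO2 = [CO2*]/KH = 5.925×10^-5 / 4.074×10^-2 = 1450 μatm

pCO2 = 1450 μatm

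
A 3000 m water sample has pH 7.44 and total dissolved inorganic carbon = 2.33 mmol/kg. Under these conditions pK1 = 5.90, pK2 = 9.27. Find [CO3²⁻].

[CO3²⁻] = 0.0330 mmol/kg

α₂ = 1 / (1 + [H⁺]/K2 + [H⁺]²/(K1K2)) = 1 / (1 + 10^+1.83 + 10^+0.29)
   = 1 / (1 + 67.608 + 1.9498) = 1/70.558 = 0.01417
[CO3²⁻] = α₂ × DIC = 0.01417 × 2.33 = 0.0330 mmol/kg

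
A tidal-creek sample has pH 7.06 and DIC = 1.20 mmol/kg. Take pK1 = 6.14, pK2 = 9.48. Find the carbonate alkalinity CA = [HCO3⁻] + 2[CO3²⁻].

CA = 1.08 mmol/kg

CA = [HCO3⁻] + 2[CO3²⁻] = (α₁ + 2α₂)·DIC
At pH 7.06: [H⁺]/K1 = 10^-0.92 = 0.12023, K2/[H⁺] = 10^-2.42 = 0.0038019
α₁ = 1/(1 + 0.12023 + 0.0038019) = 1/1.1240 = 0.8897; α₂ = α₁·K2/[H⁺] = 0.003382
α₁ + 2α₂ = 0.8964
CA = 0.8964 × 1.20 = 1.08 mmol/kg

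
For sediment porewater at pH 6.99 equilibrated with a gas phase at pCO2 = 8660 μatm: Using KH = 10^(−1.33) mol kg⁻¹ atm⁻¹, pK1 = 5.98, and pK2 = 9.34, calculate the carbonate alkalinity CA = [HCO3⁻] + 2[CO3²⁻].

CA = 4.18 mmol/kg

[CO2*] = KH · pCO2 = 10^(−1.33) × 8660×10^-6 = 4.051×10^-4 mol/kg
α₀ = 1/(1 + K1/[H⁺] + K1K2/[H⁺]²) = 1/(1 + 10^+1.01 + 10^-1.34) = 0.08866
DIC = [CO2*]/α₀ = 4.051×10^-4 / 0.08866 = 4.569 mmol/kg
CA = (α₁ + 2α₂)·DIC = (0.9073 + 2×0.004053) × 4.569 = 4.18 mmol/kg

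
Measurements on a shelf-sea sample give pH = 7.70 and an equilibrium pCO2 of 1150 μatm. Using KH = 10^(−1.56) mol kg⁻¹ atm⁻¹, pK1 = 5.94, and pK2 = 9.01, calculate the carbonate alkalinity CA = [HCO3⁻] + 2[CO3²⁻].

CA = 2.00 mmol/kg

[CO2*] = KH · pCO2 = 10^(−1.56) × 1150×10^-6 = 3.167×10^-5 mol/kg
α₀ = 1/(1 + K1/[H⁺] + K1K2/[H⁺]²) = 1/(1 + 10^+1.76 + 10^+0.45) = 0.01630
DIC = [CO2*]/α₀ = 3.167×10^-5 / 0.01630 = 1.944 mmol/kg
CA = (α₁ + 2α₂)·DIC = (0.9378 + 2×0.04593) × 1.944 = 2.00 mmol/kg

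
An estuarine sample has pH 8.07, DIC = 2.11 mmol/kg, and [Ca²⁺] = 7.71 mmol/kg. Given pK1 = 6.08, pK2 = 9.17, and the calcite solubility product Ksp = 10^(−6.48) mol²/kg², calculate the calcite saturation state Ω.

α₂ = 1 / (1 + [H⁺]/K2 + [H⁺]²/(K1K2)) = 1 / (1 + 10^+1.10 + 10^-0.89)
   = 1 / (1 + 12.589 + 0.12882) = 1/13.718 = 0.07290
[CO3²⁻] = α₂ × DIC = 0.07290 × 2.11 = 0.1538 mmol/kg
Ksp = 10^(−6.48) = 3.311×10^-7
Ω = [Ca²⁺][CO3²⁻]/Ksp = (7.71×10^-3)(1.538×10^-4) / 3.311×10^-7 = 3.58

Ω = 3.58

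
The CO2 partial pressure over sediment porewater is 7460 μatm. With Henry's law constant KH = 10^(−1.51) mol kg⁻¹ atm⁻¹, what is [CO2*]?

KH = 10^(−1.51) = 3.090×10^-2 mol kg⁻¹ atm⁻¹
[CO2*] = KH · pCO2 = 3.090×10^-2 × 7460×10^-6 atm = 2.31×10^-4 mol/kg

[CO2*] = 231 μmol/kg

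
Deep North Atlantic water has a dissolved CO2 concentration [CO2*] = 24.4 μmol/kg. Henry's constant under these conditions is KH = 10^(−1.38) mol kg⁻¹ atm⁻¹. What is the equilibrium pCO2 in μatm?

KH = 10^(−1.38) = 4.169×10^-2 mol kg⁻¹ atm⁻¹
pCO2 = [CO2*]/KH = 24.4×10^-6 / 4.169×10^-2 = 5.85×10^-4 atm = 585 μatm

pCO2 = 585 μatm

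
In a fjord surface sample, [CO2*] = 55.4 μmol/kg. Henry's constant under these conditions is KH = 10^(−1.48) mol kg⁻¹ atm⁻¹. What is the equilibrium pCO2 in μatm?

KH = 10^(−1.48) = 3.311×10^-2 mol kg⁻¹ atm⁻¹
pCO2 = [CO2*]/KH = 55.4×10^-6 / 3.311×10^-2 = 1.67×10^-3 atm = 1670 μatm

pCO2 = 1670 μatm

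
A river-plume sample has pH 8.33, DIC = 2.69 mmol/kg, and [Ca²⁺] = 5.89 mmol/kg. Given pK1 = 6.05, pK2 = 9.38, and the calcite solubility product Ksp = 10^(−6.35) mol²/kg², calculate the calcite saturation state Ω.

α₂ = 1 / (1 + [H⁺]/K2 + [H⁺]²/(K1K2)) = 1 / (1 + 10^+1.05 + 10^-1.23)
   = 1 / (1 + 11.220 + 0.058884) = 1/12.279 = 0.08144
[CO3²⁻] = α₂ × DIC = 0.08144 × 2.69 = 0.2191 mmol/kg
Ksp = 10^(−6.35) = 4.467×10^-7
Ω = [Ca²⁺][CO3²⁻]/Ksp = (5.89×10^-3)(2.191×10^-4) / 4.467×10^-7 = 2.89

Ω = 2.89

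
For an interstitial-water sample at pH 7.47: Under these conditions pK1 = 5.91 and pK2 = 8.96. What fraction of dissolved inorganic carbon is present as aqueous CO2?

α₀ = 1 / (1 + K1/[H⁺] + K1K2/[H⁺]²) = 1 / (1 + 10^+1.56 + 10^+0.07)
   = 1 / (1 + 36.308 + 1.1749) = 1/38.483 = 0.02599

α₀ = 0.0260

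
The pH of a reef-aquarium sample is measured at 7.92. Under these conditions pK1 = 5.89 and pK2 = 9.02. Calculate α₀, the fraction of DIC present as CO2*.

α₀ = 0.00857

α₀ = 1 / (1 + K1/[H⁺] + K1K2/[H⁺]²) = 1 / (1 + 10^+2.03 + 10^+0.93)
   = 1 / (1 + 107.15 + 8.5114) = 1/116.66 = 0.008572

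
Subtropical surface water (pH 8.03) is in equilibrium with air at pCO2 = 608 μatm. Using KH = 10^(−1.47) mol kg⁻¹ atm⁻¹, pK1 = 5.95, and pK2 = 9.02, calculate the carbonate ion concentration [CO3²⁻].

[CO3²⁻] = 0.253 mmol/kg

[CO2*] = KH · pCO2 = 10^(−1.47) × 608×10^-6 = 2.060×10^-5 mol/kg
α₀ = 1/(1 + K1/[H⁺] + K1K2/[H⁺]²) = 1/(1 + 10^+2.08 + 10^+1.09) = 0.007489
DIC = [CO2*]/α₀ = 2.060×10^-5 / 0.007489 = 2.751 mmol/kg
[CO3²⁻] = α₂·DIC; α₂ = 0.09213, so [CO3²⁻] = 0.09213 × 2.751 = 0.253 mmol/kg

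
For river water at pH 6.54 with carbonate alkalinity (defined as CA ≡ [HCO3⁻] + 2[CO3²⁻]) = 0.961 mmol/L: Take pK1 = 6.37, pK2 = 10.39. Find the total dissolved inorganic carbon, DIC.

DIC = 1.61 mmol/L

CA = [HCO3⁻] + 2[CO3²⁻] = (α₁ + 2α₂)·DIC
At pH 6.54: [H⁺]/K1 = 10^-0.17 = 0.67608, K2/[H⁺] = 10^-3.85 = 0.00014125
α₁ = 1/(1 + 0.67608 + 0.00014125) = 1/1.6762 = 0.5966; α₂ = α₁·K2/[H⁺] = 8.427×10^-5
α₁ + 2α₂ = 0.5967
DIC = CA / (α₁ + 2α₂) = 0.961 / 0.5967 = 1.61 mmol/L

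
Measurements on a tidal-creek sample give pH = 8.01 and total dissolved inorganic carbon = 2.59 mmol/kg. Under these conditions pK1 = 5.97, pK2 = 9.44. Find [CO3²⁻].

[CO3²⁻] = 0.0920 mmol/kg

α₂ = 1 / (1 + [H⁺]/K2 + [H⁺]²/(K1K2)) = 1 / (1 + 10^+1.43 + 10^-0.61)
   = 1 / (1 + 26.915 + 0.24547) = 1/28.161 = 0.03551
[CO3²⁻] = α₂ × DIC = 0.03551 × 2.59 = 0.0920 mmol/kg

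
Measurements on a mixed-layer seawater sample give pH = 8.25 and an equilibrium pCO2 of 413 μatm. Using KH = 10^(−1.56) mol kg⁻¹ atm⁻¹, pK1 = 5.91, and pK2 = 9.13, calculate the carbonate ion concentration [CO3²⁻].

[CO3²⁻] = 0.328 mmol/kg

[CO2*] = KH · pCO2 = 10^(−1.56) × 413×10^-6 = 1.137×10^-5 mol/kg
α₀ = 1/(1 + K1/[H⁺] + K1K2/[H⁺]²) = 1/(1 + 10^+2.34 + 10^+1.46) = 0.004022
DIC = [CO2*]/α₀ = 1.137×10^-5 / 0.004022 = 2.828 mmol/kg
[CO3²⁻] = α₂·DIC; α₂ = 0.1160, so [CO3²⁻] = 0.1160 × 2.828 = 0.328 mmol/kg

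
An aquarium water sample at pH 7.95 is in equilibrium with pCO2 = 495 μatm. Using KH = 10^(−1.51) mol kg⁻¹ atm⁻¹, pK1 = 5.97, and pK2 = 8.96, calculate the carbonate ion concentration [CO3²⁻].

[CO2*] = KH · pCO2 = 10^(−1.51) × 495×10^-6 = 1.530×10^-5 mol/kg
α₀ = 1/(1 + K1/[H⁺] + K1K2/[H⁺]²) = 1/(1 + 10^+1.98 + 10^+0.97) = 0.009449
DIC = [CO2*]/α₀ = 1.530×10^-5 / 0.009449 = 1.619 mmol/kg
[CO3²⁻] = α₂·DIC; α₂ = 0.08818, so [CO3²⁻] = 0.08818 × 1.619 = 0.143 mmol/kg

[CO3²⁻] = 0.143 mmol/kg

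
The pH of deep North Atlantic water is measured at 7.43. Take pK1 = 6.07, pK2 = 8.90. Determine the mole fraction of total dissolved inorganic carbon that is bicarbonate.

α₁ = 1 / (1 + [H⁺]/K1 + K2/[H⁺]) = 1 / (1 + 10^-1.36 + 10^-1.47)
   = 1 / (1 + 0.043652 + 0.033884) = 1/1.0775 = 0.9280

α₁ = 0.928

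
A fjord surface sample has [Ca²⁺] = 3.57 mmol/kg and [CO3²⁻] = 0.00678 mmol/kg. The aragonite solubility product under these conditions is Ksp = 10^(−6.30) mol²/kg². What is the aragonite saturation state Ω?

Ω = 0.0483

Ksp = 10^(−6.30) = 5.012×10^-7
Ω = [Ca²⁺][CO3²⁻]/Ksp = (3.57×10^-3)(0.00678×10^-3) / 5.012×10^-7 = 0.0483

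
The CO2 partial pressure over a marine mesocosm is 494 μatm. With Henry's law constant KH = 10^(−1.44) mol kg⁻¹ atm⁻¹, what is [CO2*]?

KH = 10^(−1.44) = 3.631×10^-2 mol kg⁻¹ atm⁻¹
[CO2*] = KH · pCO2 = 3.631×10^-2 × 494×10^-6 atm = 1.79×10^-5 mol/kg

[CO2*] = 17.9 μmol/kg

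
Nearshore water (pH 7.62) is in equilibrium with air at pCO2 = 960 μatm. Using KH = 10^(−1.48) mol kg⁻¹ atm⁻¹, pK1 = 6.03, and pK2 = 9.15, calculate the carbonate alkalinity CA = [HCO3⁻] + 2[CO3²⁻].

CA = 1.31 mmol/kg

[CO2*] = KH · pCO2 = 10^(−1.48) × 960×10^-6 = 3.179×10^-5 mol/kg
α₀ = 1/(1 + K1/[H⁺] + K1K2/[H⁺]²) = 1/(1 + 10^+1.59 + 10^+0.06) = 0.02436
DIC = [CO2*]/α₀ = 3.179×10^-5 / 0.02436 = 1.305 mmol/kg
CA = (α₁ + 2α₂)·DIC = (0.9477 + 2×0.02797) × 1.305 = 1.31 mmol/kg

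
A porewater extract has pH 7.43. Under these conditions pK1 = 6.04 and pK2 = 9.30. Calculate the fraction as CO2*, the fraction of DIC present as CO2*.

α₀ = 1 / (1 + K1/[H⁺] + K1K2/[H⁺]²) = 1 / (1 + 10^+1.39 + 10^-0.48)
   = 1 / (1 + 24.547 + 0.33113) = 1/25.878 = 0.03864

α₀ = 0.0386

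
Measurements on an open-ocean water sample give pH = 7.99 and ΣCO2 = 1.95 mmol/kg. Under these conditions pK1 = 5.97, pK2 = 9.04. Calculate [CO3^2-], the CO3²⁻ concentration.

α₂ = 1 / (1 + [H⁺]/K2 + [H⁺]²/(K1K2)) = 1 / (1 + 10^+1.05 + 10^-0.97)
   = 1 / (1 + 11.220 + 0.10715) = 1/12.327 = 0.08112
[CO3²⁻] = α₂ × DIC = 0.08112 × 1.95 = 0.158 mmol/kg

[CO3²⁻] = 0.158 mmol/kg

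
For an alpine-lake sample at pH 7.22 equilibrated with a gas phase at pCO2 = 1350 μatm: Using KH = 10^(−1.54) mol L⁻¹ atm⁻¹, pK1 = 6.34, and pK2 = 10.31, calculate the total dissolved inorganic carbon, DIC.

DIC = 0.335 mmol/L

[CO2*] = KH · pCO2 = 10^(−1.54) × 1350×10^-6 = 3.893×10^-5 mol/L
α₀ = 1/(1 + K1/[H⁺] + K1K2/[H⁺]²) = 1/(1 + 10^+0.88 + 10^-2.21) = 0.1164
DIC = [CO2*]/α₀ = 3.893×10^-5 / 0.1164 = 0.335 mmol/L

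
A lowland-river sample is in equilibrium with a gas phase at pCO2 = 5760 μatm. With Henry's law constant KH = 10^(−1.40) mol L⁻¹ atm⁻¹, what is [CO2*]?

[CO2*] = 229 μmol/L

KH = 10^(−1.40) = 3.981×10^-2 mol L⁻¹ atm⁻¹
[CO2*] = KH · pCO2 = 3.981×10^-2 × 5760×10^-6 atm = 2.29×10^-4 mol/L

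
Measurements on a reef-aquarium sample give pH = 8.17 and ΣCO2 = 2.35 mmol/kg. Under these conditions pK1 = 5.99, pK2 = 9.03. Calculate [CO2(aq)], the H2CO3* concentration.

α₀ = 1 / (1 + K1/[H⁺] + K1K2/[H⁺]²) = 1 / (1 + 10^+2.18 + 10^+1.32)
   = 1 / (1 + 151.36 + 20.893) = 1/173.25 = 0.005772
[CO2*] = α₀ × DIC = 0.005772 × 2.35 = 0.0136 mmol/kg = 13.6 μmol/kg

[CO2*] = 13.6 μmol/kg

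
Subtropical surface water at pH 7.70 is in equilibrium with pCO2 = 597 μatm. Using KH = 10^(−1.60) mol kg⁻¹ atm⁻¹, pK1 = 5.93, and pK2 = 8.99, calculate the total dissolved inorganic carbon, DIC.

DIC = 0.943 mmol/kg

[CO2*] = KH · pCO2 = 10^(−1.60) × 597×10^-6 = 1.500×10^-5 mol/kg
α₀ = 1/(1 + K1/[H⁺] + K1K2/[H⁺]²) = 1/(1 + 10^+1.77 + 10^+0.48) = 0.01590
DIC = [CO2*]/α₀ = 1.500×10^-5 / 0.01590 = 0.943 mmol/kg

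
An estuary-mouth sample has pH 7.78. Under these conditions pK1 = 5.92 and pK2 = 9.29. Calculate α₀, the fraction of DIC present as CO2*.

α₀ = 0.0132

α₀ = 1 / (1 + K1/[H⁺] + K1K2/[H⁺]²) = 1 / (1 + 10^+1.86 + 10^+0.35)
   = 1 / (1 + 72.444 + 2.2387) = 1/75.682 = 0.01321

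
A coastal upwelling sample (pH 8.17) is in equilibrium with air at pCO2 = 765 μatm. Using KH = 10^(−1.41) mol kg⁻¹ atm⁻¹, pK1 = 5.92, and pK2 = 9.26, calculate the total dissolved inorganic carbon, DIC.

DIC = 5.75 mmol/kg

[CO2*] = KH · pCO2 = 10^(−1.41) × 765×10^-6 = 2.976×10^-5 mol/kg
α₀ = 1/(1 + K1/[H⁺] + K1K2/[H⁺]²) = 1/(1 + 10^+2.25 + 10^+1.16) = 0.005174
DIC = [CO2*]/α₀ = 2.976×10^-5 / 0.005174 = 5.75 mmol/kg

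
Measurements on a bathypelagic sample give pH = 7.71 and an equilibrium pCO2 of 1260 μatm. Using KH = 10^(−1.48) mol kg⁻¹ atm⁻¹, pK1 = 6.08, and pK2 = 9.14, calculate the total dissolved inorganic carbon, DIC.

[CO2*] = KH · pCO2 = 10^(−1.48) × 1260×10^-6 = 4.172×10^-5 mol/kg
α₀ = 1/(1 + K1/[H⁺] + K1K2/[H⁺]²) = 1/(1 + 10^+1.63 + 10^+0.20) = 0.02210
DIC = [CO2*]/α₀ = 4.172×10^-5 / 0.02210 = 1.89 mmol/kg

DIC = 1.89 mmol/kg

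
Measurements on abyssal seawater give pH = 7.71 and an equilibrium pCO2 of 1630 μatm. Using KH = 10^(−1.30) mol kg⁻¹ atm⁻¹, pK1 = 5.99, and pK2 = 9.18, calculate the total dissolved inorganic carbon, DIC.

DIC = 4.51 mmol/kg

[CO2*] = KH · pCO2 = 10^(−1.30) × 1630×10^-6 = 8.169×10^-5 mol/kg
α₀ = 1/(1 + K1/[H⁺] + K1K2/[H⁺]²) = 1/(1 + 10^+1.72 + 10^+0.25) = 0.01810
DIC = [CO2*]/α₀ = 8.169×10^-5 / 0.01810 = 4.51 mmol/kg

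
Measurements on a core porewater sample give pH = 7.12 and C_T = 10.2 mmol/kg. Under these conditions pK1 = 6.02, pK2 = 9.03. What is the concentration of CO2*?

α₀ = 1 / (1 + K1/[H⁺] + K1K2/[H⁺]²) = 1 / (1 + 10^+1.10 + 10^-0.81)
   = 1 / (1 + 12.589 + 0.15488) = 1/13.744 = 0.07276
[CO2*] = α₀ × DIC = 0.07276 × 10.2 = 0.742 mmol/kg

[CO2*] = 0.742 mmol/kg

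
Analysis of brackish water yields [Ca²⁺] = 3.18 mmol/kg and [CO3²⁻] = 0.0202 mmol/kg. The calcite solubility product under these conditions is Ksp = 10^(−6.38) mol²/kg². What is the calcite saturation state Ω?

Ksp = 10^(−6.38) = 4.169×10^-7
Ω = [Ca²⁺][CO3²⁻]/Ksp = (3.18×10^-3)(0.0202×10^-3) / 4.169×10^-7 = 0.154

Ω = 0.154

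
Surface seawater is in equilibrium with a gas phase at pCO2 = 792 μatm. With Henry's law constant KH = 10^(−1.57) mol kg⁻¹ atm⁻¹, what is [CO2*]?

[CO2*] = 21.3 μmol/kg

KH = 10^(−1.57) = 2.692×10^-2 mol kg⁻¹ atm⁻¹
[CO2*] = KH · pCO2 = 2.692×10^-2 × 792×10^-6 atm = 2.13×10^-5 mol/kg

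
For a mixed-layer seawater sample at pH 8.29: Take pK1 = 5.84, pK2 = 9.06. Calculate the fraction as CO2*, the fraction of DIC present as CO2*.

α₀ = 0.00302

α₀ = 1 / (1 + K1/[H⁺] + K1K2/[H⁺]²) = 1 / (1 + 10^+2.45 + 10^+1.68)
   = 1 / (1 + 281.84 + 47.863) = 1/330.70 = 0.003024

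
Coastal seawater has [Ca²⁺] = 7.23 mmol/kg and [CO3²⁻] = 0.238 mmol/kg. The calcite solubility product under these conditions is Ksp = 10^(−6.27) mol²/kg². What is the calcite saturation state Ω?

Ω = 3.20

Ksp = 10^(−6.27) = 5.370×10^-7
Ω = [Ca²⁺][CO3²⁻]/Ksp = (7.23×10^-3)(0.238×10^-3) / 5.370×10^-7 = 3.20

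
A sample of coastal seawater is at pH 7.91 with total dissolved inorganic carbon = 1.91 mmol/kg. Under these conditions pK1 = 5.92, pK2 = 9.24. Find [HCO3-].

α₁ = 1 / (1 + [H⁺]/K1 + K2/[H⁺]) = 1 / (1 + 10^-1.99 + 10^-1.33)
   = 1 / (1 + 0.010233 + 0.046774) = 1/1.0570 = 0.9461
[HCO3⁻] = α₁ × DIC = 0.9461 × 1.91 = 1.81 mmol/kg

[HCO3⁻] = 1.81 mmol/kg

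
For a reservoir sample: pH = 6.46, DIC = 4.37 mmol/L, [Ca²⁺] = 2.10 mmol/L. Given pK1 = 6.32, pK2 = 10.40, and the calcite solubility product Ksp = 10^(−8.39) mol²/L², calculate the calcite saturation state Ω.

α₂ = 1 / (1 + [H⁺]/K2 + [H⁺]²/(K1K2)) = 1 / (1 + 10^+3.94 + 10^+3.80)
   = 1 / (1 + 8709.6 + 6309.6) = 1/1.5020×10^4 = 6.658×10^-5
[CO3²⁻] = α₂ × DIC = 6.658×10^-5 × 4.37 = 0.0002909 mmol/L = 0.2909 μmol/L
Ksp = 10^(−8.39) = 4.074×10^-9
Ω = [Ca²⁺][CO3²⁻]/Ksp = (2.10×10^-3)(2.909×10^-7) / 4.074×10^-9 = 0.150

Ω = 0.150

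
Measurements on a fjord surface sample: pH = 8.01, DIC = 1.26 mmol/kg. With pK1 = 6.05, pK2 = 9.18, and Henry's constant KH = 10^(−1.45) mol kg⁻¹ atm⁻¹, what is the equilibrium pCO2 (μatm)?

α₀ = 1 / (1 + K1/[H⁺] + K1K2/[H⁺]²) = 1 / (1 + 10^+1.96 + 10^+0.79)
   = 1 / (1 + 91.201 + 6.1660) = 1/98.367 = 0.01017
[CO2*] = α₀ × DIC = 0.01017 × 1.26 = 0.01281 mmol/kg = 12.81 μmol/kg
pCO2 = [CO2*]/KH = 1.281×10^-5 / 3.548×10^-2 = 361 μatm

pCO2 = 361 μatm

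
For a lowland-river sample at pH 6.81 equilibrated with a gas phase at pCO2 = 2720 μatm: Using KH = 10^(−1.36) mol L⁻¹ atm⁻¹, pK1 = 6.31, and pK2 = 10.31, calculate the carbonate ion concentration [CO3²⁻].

[CO2*] = KH · pCO2 = 10^(−1.36) × 2720×10^-6 = 1.187×10^-4 mol/L
α₀ = 1/(1 + K1/[H⁺] + K1K2/[H⁺]²) = 1/(1 + 10^+0.50 + 10^-3.00) = 0.2402
DIC = [CO2*]/α₀ = 1.187×10^-4 / 0.2402 = 0.4943 mmol/L
[CO3²⁻] = α₂·DIC; α₂ = 0.0002402, so [CO3²⁻] = 0.0002402 × 0.4943 = 0.000119 mmol/L = 0.119 μmol/L

[CO3²⁻] = 0.119 μmol/L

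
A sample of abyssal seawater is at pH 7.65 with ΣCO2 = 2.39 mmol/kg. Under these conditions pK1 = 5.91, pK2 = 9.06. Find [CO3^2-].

α₂ = 1 / (1 + [H⁺]/K2 + [H⁺]²/(K1K2)) = 1 / (1 + 10^+1.41 + 10^-0.33)
   = 1 / (1 + 25.704 + 0.46774) = 1/27.172 = 0.03680
[CO3²⁻] = α₂ × DIC = 0.03680 × 2.39 = 0.0880 mmol/kg

[CO3²⁻] = 0.0880 mmol/kg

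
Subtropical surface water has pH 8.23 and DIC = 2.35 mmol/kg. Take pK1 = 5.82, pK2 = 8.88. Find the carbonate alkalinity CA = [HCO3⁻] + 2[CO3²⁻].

CA = [HCO3⁻] + 2[CO3²⁻] = (α₁ + 2α₂)·DIC
At pH 8.23: [H⁺]/K1 = 10^-2.41 = 0.0038905, K2/[H⁺] = 10^-0.65 = 0.22387
α₁ = 1/(1 + 0.0038905 + 0.22387) = 1/1.2278 = 0.8145; α₂ = α₁·K2/[H⁺] = 0.1823
α₁ + 2α₂ = 1.1792
CA = 1.1792 × 2.35 = 2.77 mmol/kg

CA = 2.77 mmol/kg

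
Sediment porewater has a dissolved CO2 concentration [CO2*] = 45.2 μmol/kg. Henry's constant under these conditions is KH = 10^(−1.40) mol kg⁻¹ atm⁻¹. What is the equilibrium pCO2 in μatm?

KH = 10^(−1.40) = 3.981×10^-2 mol kg⁻¹ atm⁻¹
pCO2 = [CO2*]/KH = 45.2×10^-6 / 3.981×10^-2 = 1.14×10^-3 atm = 1140 μatm

pCO2 = 1140 μatm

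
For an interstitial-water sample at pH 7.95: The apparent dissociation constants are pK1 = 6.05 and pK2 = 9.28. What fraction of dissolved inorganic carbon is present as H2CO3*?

α₀ = 1 / (1 + K1/[H⁺] + K1K2/[H⁺]²) = 1 / (1 + 10^+1.90 + 10^+0.57)
   = 1 / (1 + 79.433 + 3.7154) = 1/84.148 = 0.01188

α₀ = 0.0119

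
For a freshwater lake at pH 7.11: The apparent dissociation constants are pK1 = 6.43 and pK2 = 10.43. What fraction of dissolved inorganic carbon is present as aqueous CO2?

α₀ = 1 / (1 + K1/[H⁺] + K1K2/[H⁺]²) = 1 / (1 + 10^+0.68 + 10^-2.64)
   = 1 / (1 + 4.7863 + 0.0022909) = 1/5.7886 = 0.1728

α₀ = 0.173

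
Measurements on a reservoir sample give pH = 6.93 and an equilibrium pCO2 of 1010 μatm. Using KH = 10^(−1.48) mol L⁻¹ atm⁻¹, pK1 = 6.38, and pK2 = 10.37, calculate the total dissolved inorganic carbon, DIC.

DIC = 0.152 mmol/L

[CO2*] = KH · pCO2 = 10^(−1.48) × 1010×10^-6 = 3.344×10^-5 mol/L
α₀ = 1/(1 + K1/[H⁺] + K1K2/[H⁺]²) = 1/(1 + 10^+0.55 + 10^-2.89) = 0.2198
DIC = [CO2*]/α₀ = 3.344×10^-5 / 0.2198 = 0.152 mmol/L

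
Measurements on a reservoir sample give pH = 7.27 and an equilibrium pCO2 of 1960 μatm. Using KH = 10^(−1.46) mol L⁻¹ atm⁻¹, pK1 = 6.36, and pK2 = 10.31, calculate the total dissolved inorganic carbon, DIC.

[CO2*] = KH · pCO2 = 10^(−1.46) × 1960×10^-6 = 6.796×10^-5 mol/L
α₀ = 1/(1 + K1/[H⁺] + K1K2/[H⁺]²) = 1/(1 + 10^+0.91 + 10^-2.13) = 0.1095
DIC = [CO2*]/α₀ = 6.796×10^-5 / 0.1095 = 0.621 mmol/L

DIC = 0.621 mmol/L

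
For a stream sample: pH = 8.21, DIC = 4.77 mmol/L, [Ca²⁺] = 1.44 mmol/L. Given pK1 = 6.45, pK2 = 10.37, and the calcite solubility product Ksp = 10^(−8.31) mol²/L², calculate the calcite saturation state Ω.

α₂ = 1 / (1 + [H⁺]/K2 + [H⁺]²/(K1K2)) = 1 / (1 + 10^+2.16 + 10^+0.40)
   = 1 / (1 + 144.54 + 2.5119) = 1/148.06 = 0.006754
[CO3²⁻] = α₂ × DIC = 0.006754 × 4.77 = 0.03222 mmol/L
Ksp = 10^(−8.31) = 4.898×10^-9
Ω = [Ca²⁺][CO3²⁻]/Ksp = (1.44×10^-3)(3.222×10^-5) / 4.898×10^-9 = 9.47

Ω = 9.47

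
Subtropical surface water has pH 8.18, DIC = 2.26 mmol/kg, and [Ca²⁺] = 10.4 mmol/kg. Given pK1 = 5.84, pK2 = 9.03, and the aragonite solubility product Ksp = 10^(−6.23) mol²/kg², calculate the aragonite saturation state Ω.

Ω = 4.92

α₂ = 1 / (1 + [H⁺]/K2 + [H⁺]²/(K1K2)) = 1 / (1 + 10^+0.85 + 10^-1.49)
   = 1 / (1 + 7.0795 + 0.032359) = 1/8.1118 = 0.1233
[CO3²⁻] = α₂ × DIC = 0.1233 × 2.26 = 0.2786 mmol/kg
Ksp = 10^(−6.23) = 5.888×10^-7
Ω = [Ca²⁺][CO3²⁻]/Ksp = (10.4×10^-3)(2.786×10^-4) / 5.888×10^-7 = 4.92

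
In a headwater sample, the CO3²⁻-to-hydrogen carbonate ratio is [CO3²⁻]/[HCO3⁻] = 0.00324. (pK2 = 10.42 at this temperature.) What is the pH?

pH = 7.93

From K2 = [H⁺][CO3²⁻]/[HCO3⁻]:  pH = pK2 + log₁₀([CO3²⁻]/[HCO3⁻])
log₁₀(0.00324) = -2.489
pH = 10.42 + (-2.489) = 7.93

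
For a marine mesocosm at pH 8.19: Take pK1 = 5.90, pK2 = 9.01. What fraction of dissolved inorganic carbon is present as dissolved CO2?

α₀ = 0.00443

α₀ = 1 / (1 + K1/[H⁺] + K1K2/[H⁺]²) = 1 / (1 + 10^+2.29 + 10^+1.47)
   = 1 / (1 + 194.98 + 29.512) = 1/225.50 = 0.004435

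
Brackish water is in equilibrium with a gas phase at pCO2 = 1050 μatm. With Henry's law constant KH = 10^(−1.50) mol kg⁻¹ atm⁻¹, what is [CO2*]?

KH = 10^(−1.50) = 3.162×10^-2 mol kg⁻¹ atm⁻¹
[CO2*] = KH · pCO2 = 3.162×10^-2 × 1050×10^-6 atm = 3.32×10^-5 mol/kg

[CO2*] = 33.2 μmol/kg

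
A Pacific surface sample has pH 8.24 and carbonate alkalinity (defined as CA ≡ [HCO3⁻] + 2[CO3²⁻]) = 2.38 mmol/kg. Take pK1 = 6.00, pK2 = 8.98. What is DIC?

DIC = 2.07 mmol/kg

CA = [HCO3⁻] + 2[CO3²⁻] = (α₁ + 2α₂)·DIC
At pH 8.24: [H⁺]/K1 = 10^-2.24 = 0.0057544, K2/[H⁺] = 10^-0.74 = 0.18197
α₁ = 1/(1 + 0.0057544 + 0.18197) = 1/1.1877 = 0.8419; α₂ = α₁·K2/[H⁺] = 0.1532
α₁ + 2α₂ = 1.1484
DIC = CA / (α₁ + 2α₂) = 2.38 / 1.1484 = 2.07 mmol/kg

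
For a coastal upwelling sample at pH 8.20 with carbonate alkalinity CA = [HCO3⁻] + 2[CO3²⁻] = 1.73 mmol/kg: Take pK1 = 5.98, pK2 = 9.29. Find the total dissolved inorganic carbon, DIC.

CA = [HCO3⁻] + 2[CO3²⁻] = (α₁ + 2α₂)·DIC
At pH 8.20: [H⁺]/K1 = 10^-2.22 = 0.0060256, K2/[H⁺] = 10^-1.09 = 0.081283
α₁ = 1/(1 + 0.0060256 + 0.081283) = 1/1.0873 = 0.9197; α₂ = α₁·K2/[H⁺] = 0.07476
α₁ + 2α₂ = 1.0692
DIC = CA / (α₁ + 2α₂) = 1.73 / 1.0692 = 1.62 mmol/kg

DIC = 1.62 mmol/kg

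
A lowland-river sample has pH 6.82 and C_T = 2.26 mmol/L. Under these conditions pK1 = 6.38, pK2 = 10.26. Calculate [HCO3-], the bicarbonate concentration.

α₁ = 1 / (1 + [H⁺]/K1 + K2/[H⁺]) = 1 / (1 + 10^-0.44 + 10^-3.44)
   = 1 / (1 + 0.36308 + 0.00036308) = 1/1.3634 = 0.7334
[HCO3⁻] = α₁ × DIC = 0.7334 × 2.26 = 1.66 mmol/L

[HCO3⁻] = 1.66 mmol/L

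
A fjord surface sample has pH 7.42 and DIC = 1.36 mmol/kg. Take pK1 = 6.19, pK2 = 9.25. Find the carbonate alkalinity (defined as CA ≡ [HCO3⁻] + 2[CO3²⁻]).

CA = 1.30 mmol/kg

CA = [HCO3⁻] + 2[CO3²⁻] = (α₁ + 2α₂)·DIC
At pH 7.42: [H⁺]/K1 = 10^-1.23 = 0.058884, K2/[H⁺] = 10^-1.83 = 0.014791
α₁ = 1/(1 + 0.058884 + 0.014791) = 1/1.0737 = 0.9314; α₂ = α₁·K2/[H⁺] = 0.01378
α₁ + 2α₂ = 0.9589
CA = 0.9589 × 1.36 = 1.30 mmol/kg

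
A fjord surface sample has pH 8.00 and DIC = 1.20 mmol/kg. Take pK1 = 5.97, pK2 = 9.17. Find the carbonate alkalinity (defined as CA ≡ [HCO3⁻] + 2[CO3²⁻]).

CA = [HCO3⁻] + 2[CO3²⁻] = (α₁ + 2α₂)·DIC
At pH 8.00: [H⁺]/K1 = 10^-2.03 = 0.0093325, K2/[H⁺] = 10^-1.17 = 0.067608
α₁ = 1/(1 + 0.0093325 + 0.067608) = 1/1.0769 = 0.9286; α₂ = α₁·K2/[H⁺] = 0.06278
α₁ + 2α₂ = 1.0541
CA = 1.0541 × 1.20 = 1.26 mmol/kg

CA = 1.26 mmol/kg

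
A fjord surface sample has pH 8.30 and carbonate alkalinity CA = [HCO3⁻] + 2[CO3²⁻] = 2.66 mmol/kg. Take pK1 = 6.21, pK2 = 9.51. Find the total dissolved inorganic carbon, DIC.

CA = [HCO3⁻] + 2[CO3²⁻] = (α₁ + 2α₂)·DIC
At pH 8.30: [H⁺]/K1 = 10^-2.09 = 0.0081283, K2/[H⁺] = 10^-1.21 = 0.061660
α₁ = 1/(1 + 0.0081283 + 0.061660) = 1/1.0698 = 0.9348; α₂ = α₁·K2/[H⁺] = 0.05764
α₁ + 2α₂ = 1.0500
DIC = CA / (α₁ + 2α₂) = 2.66 / 1.0500 = 2.53 mmol/kg

DIC = 2.53 mmol/kg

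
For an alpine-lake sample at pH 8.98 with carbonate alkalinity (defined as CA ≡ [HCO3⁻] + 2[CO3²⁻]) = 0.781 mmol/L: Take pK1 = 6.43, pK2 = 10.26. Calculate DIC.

CA = [HCO3⁻] + 2[CO3²⁻] = (α₁ + 2α₂)·DIC
At pH 8.98: [H⁺]/K1 = 10^-2.55 = 0.0028184, K2/[H⁺] = 10^-1.28 = 0.052481
α₁ = 1/(1 + 0.0028184 + 0.052481) = 1/1.0553 = 0.9476; α₂ = α₁·K2/[H⁺] = 0.04973
α₁ + 2α₂ = 1.0471
DIC = CA / (α₁ + 2α₂) = 0.781 / 1.0471 = 0.746 mmol/L

DIC = 0.746 mmol/L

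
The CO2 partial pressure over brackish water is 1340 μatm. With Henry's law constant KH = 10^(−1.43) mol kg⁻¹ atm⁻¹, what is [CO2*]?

KH = 10^(−1.43) = 3.715×10^-2 mol kg⁻¹ atm⁻¹
[CO2*] = KH · pCO2 = 3.715×10^-2 × 1340×10^-6 atm = 4.98×10^-5 mol/kg

[CO2*] = 49.8 μmol/kg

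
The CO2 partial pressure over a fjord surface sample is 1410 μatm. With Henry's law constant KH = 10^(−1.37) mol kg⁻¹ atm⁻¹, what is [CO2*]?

KH = 10^(−1.37) = 4.266×10^-2 mol kg⁻¹ atm⁻¹
[CO2*] = KH · pCO2 = 4.266×10^-2 × 1410×10^-6 atm = 6.01×10^-5 mol/kg

[CO2*] = 60.1 μmol/kg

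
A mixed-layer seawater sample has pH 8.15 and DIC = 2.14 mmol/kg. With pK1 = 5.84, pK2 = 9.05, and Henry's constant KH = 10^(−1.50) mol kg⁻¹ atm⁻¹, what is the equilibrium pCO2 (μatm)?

pCO2 = 293 μatm

α₀ = 1 / (1 + K1/[H⁺] + K1K2/[H⁺]²) = 1 / (1 + 10^+2.31 + 10^+1.41)
   = 1 / (1 + 204.17 + 25.704) = 1/230.88 = 0.004331
[CO2*] = α₀ × DIC = 0.004331 × 2.14 = 0.009269 mmol/kg = 9.269 μmol/kg
pCO2 = [CO2*]/KH = 9.269×10^-6 / 3.162×10^-2 = 293 μatm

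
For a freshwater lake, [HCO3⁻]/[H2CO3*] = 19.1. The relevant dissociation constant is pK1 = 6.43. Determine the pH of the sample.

pH = 7.71

From K1 = [H⁺][HCO3⁻]/[H2CO3*]:  pH = pK1 + log₁₀([HCO3⁻]/[H2CO3*])
log₁₀(19.1) = +1.281
pH = 6.43 + (+1.281) = 7.71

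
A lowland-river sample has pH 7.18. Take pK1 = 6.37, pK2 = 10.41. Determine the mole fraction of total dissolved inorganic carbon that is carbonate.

α₂ = 0.000510

α₂ = 1 / (1 + [H⁺]/K2 + [H⁺]²/(K1K2)) = 1 / (1 + 10^+3.23 + 10^+2.42)
   = 1 / (1 + 1698.2 + 263.03) = 1/1962.3 = 0.0005096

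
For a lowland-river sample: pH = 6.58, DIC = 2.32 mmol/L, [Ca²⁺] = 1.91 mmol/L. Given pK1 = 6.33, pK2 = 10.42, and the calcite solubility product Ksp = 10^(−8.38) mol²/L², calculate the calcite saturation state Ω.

Ω = 0.0983

α₂ = 1 / (1 + [H⁺]/K2 + [H⁺]²/(K1K2)) = 1 / (1 + 10^+3.84 + 10^+3.59)
   = 1 / (1 + 6918.3 + 3890.5) = 1/1.0810×10^4 = 9.251×10^-5
[CO3²⁻] = α₂ × DIC = 9.251×10^-5 × 2.32 = 0.0002146 mmol/L = 0.2146 μmol/L
Ksp = 10^(−8.38) = 4.169×10^-9
Ω = [Ca²⁺][CO3²⁻]/Ksp = (1.91×10^-3)(2.146×10^-7) / 4.169×10^-9 = 0.0983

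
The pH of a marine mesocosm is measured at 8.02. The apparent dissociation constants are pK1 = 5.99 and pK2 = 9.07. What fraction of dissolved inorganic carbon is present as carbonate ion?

α₂ = 0.0811

α₂ = 1 / (1 + [H⁺]/K2 + [H⁺]²/(K1K2)) = 1 / (1 + 10^+1.05 + 10^-0.98)
   = 1 / (1 + 11.220 + 0.10471) = 1/12.325 = 0.08114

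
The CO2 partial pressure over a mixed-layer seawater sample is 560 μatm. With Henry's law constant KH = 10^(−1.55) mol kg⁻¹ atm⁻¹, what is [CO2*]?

[CO2*] = 15.8 μmol/kg

KH = 10^(−1.55) = 2.818×10^-2 mol kg⁻¹ atm⁻¹
[CO2*] = KH · pCO2 = 2.818×10^-2 × 560×10^-6 atm = 1.58×10^-5 mol/kg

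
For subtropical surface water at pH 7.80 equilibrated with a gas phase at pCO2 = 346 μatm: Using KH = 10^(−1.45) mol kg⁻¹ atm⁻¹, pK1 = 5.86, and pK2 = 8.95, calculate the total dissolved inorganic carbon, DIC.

[CO2*] = KH · pCO2 = 10^(−1.45) × 346×10^-6 = 1.228×10^-5 mol/kg
α₀ = 1/(1 + K1/[H⁺] + K1K2/[H⁺]²) = 1/(1 + 10^+1.94 + 10^+0.79) = 0.01061
DIC = [CO2*]/α₀ = 1.228×10^-5 / 0.01061 = 1.16 mmol/kg

DIC = 1.16 mmol/kg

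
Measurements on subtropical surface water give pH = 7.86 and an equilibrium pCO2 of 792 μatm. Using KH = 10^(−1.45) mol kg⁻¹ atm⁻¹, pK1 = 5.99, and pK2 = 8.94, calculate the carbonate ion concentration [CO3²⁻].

[CO2*] = KH · pCO2 = 10^(−1.45) × 792×10^-6 = 2.810×10^-5 mol/kg
α₀ = 1/(1 + K1/[H⁺] + K1K2/[H⁺]²) = 1/(1 + 10^+1.87 + 10^+0.79) = 0.01230
DIC = [CO2*]/α₀ = 2.810×10^-5 / 0.01230 = 2.285 mmol/kg
[CO3²⁻] = α₂·DIC; α₂ = 0.07584, so [CO3²⁻] = 0.07584 × 2.285 = 0.173 mmol/kg

[CO3²⁻] = 0.173 mmol/kg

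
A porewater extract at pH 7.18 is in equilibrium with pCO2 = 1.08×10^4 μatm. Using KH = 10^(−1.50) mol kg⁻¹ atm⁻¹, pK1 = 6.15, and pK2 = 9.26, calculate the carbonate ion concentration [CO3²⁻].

[CO3²⁻] = 0.0304 mmol/kg

[CO2*] = KH · pCO2 = 10^(−1.50) × 1.08×10^4×10^-6 = 3.415×10^-4 mol/kg
α₀ = 1/(1 + K1/[H⁺] + K1K2/[H⁺]²) = 1/(1 + 10^+1.03 + 10^-1.05) = 0.08471
DIC = [CO2*]/α₀ = 3.415×10^-4 / 0.08471 = 4.031 mmol/kg
[CO3²⁻] = α₂·DIC; α₂ = 0.007550, so [CO3²⁻] = 0.007550 × 4.031 = 0.0304 mmol/kg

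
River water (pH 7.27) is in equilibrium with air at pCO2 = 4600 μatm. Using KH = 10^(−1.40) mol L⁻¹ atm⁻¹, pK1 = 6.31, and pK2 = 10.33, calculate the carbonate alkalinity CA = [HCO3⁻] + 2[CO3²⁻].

CA = 1.67 mmol/L

[CO2*] = KH · pCO2 = 10^(−1.40) × 4600×10^-6 = 1.831×10^-4 mol/L
α₀ = 1/(1 + K1/[H⁺] + K1K2/[H⁺]²) = 1/(1 + 10^+0.96 + 10^-2.10) = 0.09874
DIC = [CO2*]/α₀ = 1.831×10^-4 / 0.09874 = 1.855 mmol/L
CA = (α₁ + 2α₂)·DIC = (0.9005 + 2×0.0007843) × 1.855 = 1.67 mmol/L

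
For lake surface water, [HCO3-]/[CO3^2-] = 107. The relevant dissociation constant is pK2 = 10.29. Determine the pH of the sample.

From K2 = [H⁺][CO3^2-]/[HCO3-]:  pH = pK2 − log₁₀([HCO3-]/[CO3^2-])
log₁₀(107) = +2.029
pH = 10.29 − (+2.029) = 8.26

pH = 8.26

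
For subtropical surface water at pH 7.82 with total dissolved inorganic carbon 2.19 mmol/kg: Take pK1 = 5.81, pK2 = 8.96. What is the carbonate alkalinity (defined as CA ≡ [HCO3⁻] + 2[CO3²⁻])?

CA = [HCO3⁻] + 2[CO3²⁻] = (α₁ + 2α₂)·DIC
At pH 7.82: [H⁺]/K1 = 10^-2.01 = 0.0097724, K2/[H⁺] = 10^-1.14 = 0.072444
α₁ = 1/(1 + 0.0097724 + 0.072444) = 1/1.0822 = 0.9240; α₂ = α₁·K2/[H⁺] = 0.06694
α₁ + 2α₂ = 1.0579
CA = 1.0579 × 2.19 = 2.32 mmol/kg

CA = 2.32 mmol/kg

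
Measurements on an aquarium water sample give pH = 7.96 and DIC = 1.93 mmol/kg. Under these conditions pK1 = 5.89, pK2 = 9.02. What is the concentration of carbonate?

[CO3²⁻] = 0.153 mmol/kg

α₂ = 1 / (1 + [H⁺]/K2 + [H⁺]²/(K1K2)) = 1 / (1 + 10^+1.06 + 10^-1.01)
   = 1 / (1 + 11.482 + 0.097724) = 1/12.579 = 0.07950
[CO3²⁻] = α₂ × DIC = 0.07950 × 1.93 = 0.153 mmol/kg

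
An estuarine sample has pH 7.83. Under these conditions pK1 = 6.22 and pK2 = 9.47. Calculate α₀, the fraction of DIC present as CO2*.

α₀ = 0.0234

α₀ = 1 / (1 + K1/[H⁺] + K1K2/[H⁺]²) = 1 / (1 + 10^+1.61 + 10^-0.03)
   = 1 / (1 + 40.738 + 0.93325) = 1/42.671 = 0.02343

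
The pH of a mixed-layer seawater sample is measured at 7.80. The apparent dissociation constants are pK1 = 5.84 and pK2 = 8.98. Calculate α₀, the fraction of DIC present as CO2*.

α₀ = 0.0102

α₀ = 1 / (1 + K1/[H⁺] + K1K2/[H⁺]²) = 1 / (1 + 10^+1.96 + 10^+0.78)
   = 1 / (1 + 91.201 + 6.0256) = 1/98.227 = 0.01018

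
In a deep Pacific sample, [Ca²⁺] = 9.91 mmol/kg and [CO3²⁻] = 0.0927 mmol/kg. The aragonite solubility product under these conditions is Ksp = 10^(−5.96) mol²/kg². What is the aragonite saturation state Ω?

Ω = 0.838

Ksp = 10^(−5.96) = 1.096×10^-6
Ω = [Ca²⁺][CO3²⁻]/Ksp = (9.91×10^-3)(0.0927×10^-3) / 1.096×10^-6 = 0.838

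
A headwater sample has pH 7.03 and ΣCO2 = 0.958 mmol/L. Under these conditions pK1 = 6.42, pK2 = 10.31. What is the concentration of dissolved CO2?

[CO2*] = 0.189 mmol/L

α₀ = 1 / (1 + K1/[H⁺] + K1K2/[H⁺]²) = 1 / (1 + 10^+0.61 + 10^-2.67)
   = 1 / (1 + 4.0738 + 0.0021380) = 1/5.0759 = 0.1970
[CO2*] = α₀ × DIC = 0.1970 × 0.958 = 0.189 mmol/L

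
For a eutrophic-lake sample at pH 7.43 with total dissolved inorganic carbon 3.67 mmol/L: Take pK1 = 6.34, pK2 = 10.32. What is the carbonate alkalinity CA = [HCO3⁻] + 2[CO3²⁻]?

CA = 3.40 mmol/L

CA = [HCO3⁻] + 2[CO3²⁻] = (α₁ + 2α₂)·DIC
At pH 7.43: [H⁺]/K1 = 10^-1.09 = 0.081283, K2/[H⁺] = 10^-2.89 = 0.0012882
α₁ = 1/(1 + 0.081283 + 0.0012882) = 1/1.0826 = 0.9237; α₂ = α₁·K2/[H⁺] = 0.001190
α₁ + 2α₂ = 0.9261
CA = 0.9261 × 3.67 = 3.40 mmol/L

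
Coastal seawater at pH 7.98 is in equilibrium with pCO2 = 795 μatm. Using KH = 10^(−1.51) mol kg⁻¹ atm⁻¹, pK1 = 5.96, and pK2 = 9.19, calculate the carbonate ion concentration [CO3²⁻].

[CO3²⁻] = 0.159 mmol/kg

[CO2*] = KH · pCO2 = 10^(−1.51) × 795×10^-6 = 2.457×10^-5 mol/kg
α₀ = 1/(1 + K1/[H⁺] + K1K2/[H⁺]²) = 1/(1 + 10^+2.02 + 10^+0.81) = 0.008915
DIC = [CO2*]/α₀ = 2.457×10^-5 / 0.008915 = 2.756 mmol/kg
[CO3²⁻] = α₂·DIC; α₂ = 0.05756, so [CO3²⁻] = 0.05756 × 2.756 = 0.159 mmol/kg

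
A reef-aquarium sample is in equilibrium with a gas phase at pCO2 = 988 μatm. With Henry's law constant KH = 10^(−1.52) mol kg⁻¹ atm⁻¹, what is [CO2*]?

KH = 10^(−1.52) = 3.020×10^-2 mol kg⁻¹ atm⁻¹
[CO2*] = KH · pCO2 = 3.020×10^-2 × 988×10^-6 atm = 2.98×10^-5 mol/kg

[CO2*] = 29.8 μmol/kg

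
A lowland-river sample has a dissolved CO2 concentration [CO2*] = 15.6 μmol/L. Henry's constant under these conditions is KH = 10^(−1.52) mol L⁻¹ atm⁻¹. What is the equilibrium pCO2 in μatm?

KH = 10^(−1.52) = 3.020×10^-2 mol L⁻¹ atm⁻¹
pCO2 = [CO2*]/KH = 15.6×10^-6 / 3.020×10^-2 = 5.17×10^-4 atm = 517 μatm

pCO2 = 517 μatm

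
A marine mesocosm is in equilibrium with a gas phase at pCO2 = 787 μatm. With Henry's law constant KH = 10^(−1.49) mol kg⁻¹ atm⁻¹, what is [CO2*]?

[CO2*] = 25.5 μmol/kg

KH = 10^(−1.49) = 3.236×10^-2 mol kg⁻¹ atm⁻¹
[CO2*] = KH · pCO2 = 3.236×10^-2 × 787×10^-6 atm = 2.55×10^-5 mol/kg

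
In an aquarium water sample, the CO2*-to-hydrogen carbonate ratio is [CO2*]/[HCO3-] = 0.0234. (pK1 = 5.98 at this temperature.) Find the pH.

From K1 = [H⁺][HCO3-]/[CO2*]:  pH = pK1 − log₁₀([CO2*]/[HCO3-])
log₁₀(0.0234) = -1.631
pH = 5.98 − (-1.631) = 7.61

pH = 7.61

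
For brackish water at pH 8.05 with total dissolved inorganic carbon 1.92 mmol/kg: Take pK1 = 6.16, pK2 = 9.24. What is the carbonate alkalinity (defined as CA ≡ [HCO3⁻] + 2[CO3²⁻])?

CA = [HCO3⁻] + 2[CO3²⁻] = (α₁ + 2α₂)·DIC
At pH 8.05: [H⁺]/K1 = 10^-1.89 = 0.012882, K2/[H⁺] = 10^-1.19 = 0.064565
α₁ = 1/(1 + 0.012882 + 0.064565) = 1/1.0774 = 0.9281; α₂ = α₁·K2/[H⁺] = 0.05992
α₁ + 2α₂ = 1.0480
CA = 1.0480 × 1.92 = 2.01 mmol/kg

CA = 2.01 mmol/kg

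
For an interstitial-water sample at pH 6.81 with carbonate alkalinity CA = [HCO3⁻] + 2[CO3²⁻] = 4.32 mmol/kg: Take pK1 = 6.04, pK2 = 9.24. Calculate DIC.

DIC = 5.03 mmol/kg

CA = [HCO3⁻] + 2[CO3²⁻] = (α₁ + 2α₂)·DIC
At pH 6.81: [H⁺]/K1 = 10^-0.77 = 0.16982, K2/[H⁺] = 10^-2.43 = 0.0037154
α₁ = 1/(1 + 0.16982 + 0.0037154) = 1/1.1735 = 0.8521; α₂ = α₁·K2/[H⁺] = 0.003166
α₁ + 2α₂ = 0.8585
DIC = CA / (α₁ + 2α₂) = 4.32 / 0.8585 = 5.03 mmol/kg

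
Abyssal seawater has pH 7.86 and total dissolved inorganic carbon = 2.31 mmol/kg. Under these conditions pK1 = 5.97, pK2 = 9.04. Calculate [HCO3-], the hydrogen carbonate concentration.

[HCO3⁻] = 2.14 mmol/kg

α₁ = 1 / (1 + [H⁺]/K1 + K2/[H⁺]) = 1 / (1 + 10^-1.89 + 10^-1.18)
   = 1 / (1 + 0.012882 + 0.066069) = 1/1.0790 = 0.9268
[HCO3⁻] = α₁ × DIC = 0.9268 × 2.31 = 2.14 mmol/kg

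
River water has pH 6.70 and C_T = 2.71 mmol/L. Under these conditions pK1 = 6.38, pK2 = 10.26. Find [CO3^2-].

α₂ = 1 / (1 + [H⁺]/K2 + [H⁺]²/(K1K2)) = 1 / (1 + 10^+3.56 + 10^+3.24)
   = 1 / (1 + 3630.8 + 1737.8) = 1/5369.6 = 0.0001862
[CO3²⁻] = α₂ × DIC = 0.0001862 × 2.71 = 0.000505 mmol/L = 0.505 μmol/L

[CO3²⁻] = 0.505 μmol/L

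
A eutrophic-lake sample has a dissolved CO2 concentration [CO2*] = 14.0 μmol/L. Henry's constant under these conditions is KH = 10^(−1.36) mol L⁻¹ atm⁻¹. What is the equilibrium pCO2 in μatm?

KH = 10^(−1.36) = 4.365×10^-2 mol L⁻¹ atm⁻¹
pCO2 = [CO2*]/KH = 14.0×10^-6 / 4.365×10^-2 = 3.21×10^-4 atm = 321 μatm

pCO2 = 321 μatm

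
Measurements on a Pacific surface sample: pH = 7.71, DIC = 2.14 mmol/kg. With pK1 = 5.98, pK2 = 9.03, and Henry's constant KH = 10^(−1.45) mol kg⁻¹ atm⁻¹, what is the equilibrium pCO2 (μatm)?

pCO2 = 1050 μatm

α₀ = 1 / (1 + K1/[H⁺] + K1K2/[H⁺]²) = 1 / (1 + 10^+1.73 + 10^+0.41)
   = 1 / (1 + 53.703 + 2.5704) = 1/57.274 = 0.01746
[CO2*] = α₀ × DIC = 0.01746 × 2.14 = 0.03736 mmol/kg
pCO2 = [CO2*]/KH = 3.736×10^-5 / 3.548×10^-2 = 1050 μatm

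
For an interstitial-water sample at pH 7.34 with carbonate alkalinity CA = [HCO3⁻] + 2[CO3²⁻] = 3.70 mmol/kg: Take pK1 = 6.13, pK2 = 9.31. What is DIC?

DIC = 3.88 mmol/kg

CA = [HCO3⁻] + 2[CO3²⁻] = (α₁ + 2α₂)·DIC
At pH 7.34: [H⁺]/K1 = 10^-1.21 = 0.061660, K2/[H⁺] = 10^-1.97 = 0.010715
α₁ = 1/(1 + 0.061660 + 0.010715) = 1/1.0724 = 0.9325; α₂ = α₁·K2/[H⁺] = 0.009992
α₁ + 2α₂ = 0.9525
DIC = CA / (α₁ + 2α₂) = 3.70 / 0.9525 = 3.88 mmol/kg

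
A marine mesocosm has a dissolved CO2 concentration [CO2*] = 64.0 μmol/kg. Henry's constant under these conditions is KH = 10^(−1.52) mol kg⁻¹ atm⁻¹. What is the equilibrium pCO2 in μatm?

pCO2 = 2120 μatm

KH = 10^(−1.52) = 3.020×10^-2 mol kg⁻¹ atm⁻¹
pCO2 = [CO2*]/KH = 64.0×10^-6 / 3.020×10^-2 = 2.12×10^-3 atm = 2120 μatm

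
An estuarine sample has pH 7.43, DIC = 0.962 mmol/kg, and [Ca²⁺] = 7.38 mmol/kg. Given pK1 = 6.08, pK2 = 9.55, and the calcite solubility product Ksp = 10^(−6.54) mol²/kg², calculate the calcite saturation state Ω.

Ω = 0.177

α₂ = 1 / (1 + [H⁺]/K2 + [H⁺]²/(K1K2)) = 1 / (1 + 10^+2.12 + 10^+0.77)
   = 1 / (1 + 131.83 + 5.8884) = 1/138.71 = 0.007209
[CO3²⁻] = α₂ × DIC = 0.007209 × 0.962 = 0.006935 mmol/kg = 6.935 μmol/kg
Ksp = 10^(−6.54) = 2.884×10^-7
Ω = [Ca²⁺][CO3²⁻]/Ksp = (7.38×10^-3)(6.935×10^-6) / 2.884×10^-7 = 0.177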